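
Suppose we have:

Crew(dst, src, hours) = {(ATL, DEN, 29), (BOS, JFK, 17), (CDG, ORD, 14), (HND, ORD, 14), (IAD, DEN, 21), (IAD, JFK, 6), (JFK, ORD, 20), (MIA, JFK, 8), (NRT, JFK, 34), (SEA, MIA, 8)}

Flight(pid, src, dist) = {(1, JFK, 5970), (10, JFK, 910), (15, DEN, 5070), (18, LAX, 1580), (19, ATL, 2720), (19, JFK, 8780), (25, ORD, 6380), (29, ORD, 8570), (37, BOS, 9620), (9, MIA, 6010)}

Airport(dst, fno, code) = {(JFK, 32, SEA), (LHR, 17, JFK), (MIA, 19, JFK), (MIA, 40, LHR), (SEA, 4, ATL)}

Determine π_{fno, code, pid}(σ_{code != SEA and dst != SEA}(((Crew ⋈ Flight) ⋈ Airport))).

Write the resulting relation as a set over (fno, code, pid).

Crew ⋈ Flight (natural join on src): {(ATL, DEN, 29, 15, 5070), (BOS, JFK, 17, 1, 5970), (BOS, JFK, 17, 10, 910), (BOS, JFK, 17, 19, 8780), (CDG, ORD, 14, 25, 6380), (CDG, ORD, 14, 29, 8570), (HND, ORD, 14, 25, 6380), (HND, ORD, 14, 29, 8570), (IAD, DEN, 21, 15, 5070), (IAD, JFK, 6, 1, 5970), (IAD, JFK, 6, 10, 910), (IAD, JFK, 6, 19, 8780), (JFK, ORD, 20, 25, 6380), (JFK, ORD, 20, 29, 8570), (MIA, JFK, 8, 1, 5970), (MIA, JFK, 8, 10, 910), (MIA, JFK, 8, 19, 8780), (NRT, JFK, 34, 1, 5970), (NRT, JFK, 34, 10, 910), (NRT, JFK, 34, 19, 8780), (SEA, MIA, 8, 9, 6010)}
(Crew ⋈ Flight) ⋈ Airport (natural join on dst): {(JFK, ORD, 20, 25, 6380, 32, SEA), (JFK, ORD, 20, 29, 8570, 32, SEA), (MIA, JFK, 8, 1, 5970, 19, JFK), (MIA, JFK, 8, 1, 5970, 40, LHR), (MIA, JFK, 8, 10, 910, 19, JFK), (MIA, JFK, 8, 10, 910, 40, LHR), (MIA, JFK, 8, 19, 8780, 19, JFK), (MIA, JFK, 8, 19, 8780, 40, LHR), (SEA, MIA, 8, 9, 6010, 4, ATL)}
Apply σ_{code != SEA and dst != SEA}; surviving tuples: {(MIA, JFK, 8, 1, 5970, 19, JFK), (MIA, JFK, 8, 1, 5970, 40, LHR), (MIA, JFK, 8, 10, 910, 19, JFK), (MIA, JFK, 8, 10, 910, 40, LHR), (MIA, JFK, 8, 19, 8780, 19, JFK), (MIA, JFK, 8, 19, 8780, 40, LHR)}
π[fno, code, pid]: project onto (fno, code, pid) → {(19, JFK, 1), (19, JFK, 10), (19, JFK, 19), (40, LHR, 1), (40, LHR, 10), (40, LHR, 19)}

{(19, JFK, 1), (19, JFK, 10), (19, JFK, 19), (40, LHR, 1), (40, LHR, 10), (40, LHR, 19)}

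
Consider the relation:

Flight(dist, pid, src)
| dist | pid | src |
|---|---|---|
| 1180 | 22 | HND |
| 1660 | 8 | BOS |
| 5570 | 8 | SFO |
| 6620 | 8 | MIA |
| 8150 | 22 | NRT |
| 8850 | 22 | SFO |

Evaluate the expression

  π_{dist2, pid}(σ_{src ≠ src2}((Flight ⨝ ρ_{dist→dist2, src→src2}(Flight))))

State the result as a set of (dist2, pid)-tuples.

{(1180, 22), (1660, 8), (5570, 8), (6620, 8), (8150, 22), (8850, 22)}

ρ[dist→dist2, src→src2]: schema becomes (dist2, pid, src2); tuples unchanged.
Joining Flight and ρ_{dist→dist2, src→src2}(Flight) on pid yields {(1180, 22, HND, 1180, HND), (1180, 22, HND, 8150, NRT), (1180, 22, HND, 8850, SFO), (1660, 8, BOS, 1660, BOS), (1660, 8, BOS, 5570, SFO), (1660, 8, BOS, 6620, MIA), (5570, 8, SFO, 1660, BOS), (5570, 8, SFO, 5570, SFO), (5570, 8, SFO, 6620, MIA), (6620, 8, MIA, 1660, BOS), (6620, 8, MIA, 5570, SFO), (6620, 8, MIA, 6620, MIA), (8150, 22, NRT, 1180, HND), (8150, 22, NRT, 8150, NRT), (8150, 22, NRT, 8850, SFO), (8850, 22, SFO, 1180, HND), (8850, 22, SFO, 8150, NRT), (8850, 22, SFO, 8850, SFO)}.
Filtering on src ≠ src2 leaves {(1180, 22, HND, 8150, NRT), (1180, 22, HND, 8850, SFO), (1660, 8, BOS, 5570, SFO), (1660, 8, BOS, 6620, MIA), (5570, 8, SFO, 1660, BOS), (5570, 8, SFO, 6620, MIA), (6620, 8, MIA, 1660, BOS), (6620, 8, MIA, 5570, SFO), (8150, 22, NRT, 1180, HND), (8150, 22, NRT, 8850, SFO), (8850, 22, SFO, 1180, HND), (8850, 22, SFO, 8150, NRT)}.
π[dist2, pid]: project onto (dist2, pid) (6 duplicate(s) eliminated) → {(1180, 22), (1660, 8), (5570, 8), (6620, 8), (8150, 22), (8850, 22)}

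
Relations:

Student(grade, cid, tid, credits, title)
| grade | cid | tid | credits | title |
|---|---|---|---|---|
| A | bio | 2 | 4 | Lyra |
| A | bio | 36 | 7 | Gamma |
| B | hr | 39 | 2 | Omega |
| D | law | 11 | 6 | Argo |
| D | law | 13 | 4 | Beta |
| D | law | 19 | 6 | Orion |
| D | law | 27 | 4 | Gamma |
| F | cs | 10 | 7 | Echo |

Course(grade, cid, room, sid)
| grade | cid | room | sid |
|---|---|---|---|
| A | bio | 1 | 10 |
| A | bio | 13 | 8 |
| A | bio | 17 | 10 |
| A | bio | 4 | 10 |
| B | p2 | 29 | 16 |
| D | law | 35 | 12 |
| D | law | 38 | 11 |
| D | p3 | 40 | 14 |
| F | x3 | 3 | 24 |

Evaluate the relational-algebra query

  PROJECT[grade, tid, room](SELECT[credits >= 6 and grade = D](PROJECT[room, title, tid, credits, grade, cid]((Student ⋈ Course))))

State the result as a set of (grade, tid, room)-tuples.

{(D, 11, 35), (D, 11, 38), (D, 19, 35), (D, 19, 38)}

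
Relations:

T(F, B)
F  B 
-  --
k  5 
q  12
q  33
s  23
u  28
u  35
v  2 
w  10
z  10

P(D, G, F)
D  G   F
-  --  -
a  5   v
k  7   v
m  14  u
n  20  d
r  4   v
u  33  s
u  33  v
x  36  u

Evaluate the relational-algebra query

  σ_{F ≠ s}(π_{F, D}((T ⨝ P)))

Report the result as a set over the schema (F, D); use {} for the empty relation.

T ⋈ P (natural join on F): {(s, 23, u, 33), (u, 28, m, 14), (u, 28, x, 36), (u, 35, m, 14), (u, 35, x, 36), (v, 2, a, 5), (v, 2, k, 7), (v, 2, r, 4), (v, 2, u, 33)}
Keep only column(s) F, D (2 duplicate(s) eliminated): {(s, u), (u, m), (u, x), (v, a), (v, k), (v, r), (v, u)}
Filtering on F ≠ s leaves {(u, m), (u, x), (v, a), (v, k), (v, r), (v, u)}.

{(u, m), (u, x), (v, a), (v, k), (v, r), (v, u)}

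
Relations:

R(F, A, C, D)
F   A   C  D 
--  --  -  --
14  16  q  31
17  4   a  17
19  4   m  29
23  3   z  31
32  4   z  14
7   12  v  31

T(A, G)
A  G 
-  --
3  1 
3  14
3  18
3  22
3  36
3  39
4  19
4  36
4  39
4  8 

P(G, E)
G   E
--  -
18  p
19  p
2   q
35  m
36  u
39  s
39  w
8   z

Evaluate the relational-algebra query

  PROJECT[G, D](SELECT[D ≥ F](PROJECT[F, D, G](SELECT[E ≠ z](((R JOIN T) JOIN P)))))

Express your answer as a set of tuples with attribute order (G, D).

R ⋈ T (natural join on A): {(17, 4, a, 17, 19), (17, 4, a, 17, 36), (17, 4, a, 17, 39), (17, 4, a, 17, 8), (19, 4, m, 29, 19), (19, 4, m, 29, 36), (19, 4, m, 29, 39), (19, 4, m, 29, 8), (23, 3, z, 31, 1), (23, 3, z, 31, 14), (23, 3, z, 31, 18), (23, 3, z, 31, 22), (23, 3, z, 31, 36), (23, 3, z, 31, 39), (32, 4, z, 14, 19), (32, 4, z, 14, 36), (32, 4, z, 14, 39), (32, 4, z, 14, 8)}
(R JOIN T) ⋈ P (natural join on G): {(17, 4, a, 17, 19, p), (17, 4, a, 17, 36, u), (17, 4, a, 17, 39, s), (17, 4, a, 17, 39, w), (17, 4, a, 17, 8, z), (19, 4, m, 29, 19, p), (19, 4, m, 29, 36, u), (19, 4, m, 29, 39, s), (19, 4, m, 29, 39, w), (19, 4, m, 29, 8, z), (23, 3, z, 31, 18, p), (23, 3, z, 31, 36, u), (23, 3, z, 31, 39, s), (23, 3, z, 31, 39, w), (32, 4, z, 14, 19, p), (32, 4, z, 14, 36, u), (32, 4, z, 14, 39, s), (32, 4, z, 14, 39, w), (32, 4, z, 14, 8, z)}
σ[E ≠ z]: keep tuples satisfying E ≠ z → {(17, 4, a, 17, 19, p), (17, 4, a, 17, 36, u), (17, 4, a, 17, 39, s), (17, 4, a, 17, 39, w), (19, 4, m, 29, 19, p), (19, 4, m, 29, 36, u), (19, 4, m, 29, 39, s), (19, 4, m, 29, 39, w), (23, 3, z, 31, 18, p), (23, 3, z, 31, 36, u), (23, 3, z, 31, 39, s), (23, 3, z, 31, 39, w), (32, 4, z, 14, 19, p), (32, 4, z, 14, 36, u), (32, 4, z, 14, 39, s), (32, 4, z, 14, 39, w)}
Keep only column(s) F, D, G (4 duplicate(s) eliminated): {(17, 17, 19), (17, 17, 36), (17, 17, 39), (19, 29, 19), (19, 29, 36), (19, 29, 39), (23, 31, 18), (23, 31, 36), (23, 31, 39), (32, 14, 19), (32, 14, 36), (32, 14, 39)}
σ[D ≥ F]: keep tuples satisfying D ≥ F → {(17, 17, 19), (17, 17, 36), (17, 17, 39), (19, 29, 19), (19, 29, 36), (19, 29, 39), (23, 31, 18), (23, 31, 36), (23, 31, 39)}
Keep only column(s) G, D: {(18, 31), (19, 17), (19, 29), (36, 17), (36, 29), (36, 31), (39, 17), (39, 29), (39, 31)}

{(18, 31), (19, 17), (19, 29), (36, 17), (36, 29), (36, 31), (39, 17), (39, 29), (39, 31)}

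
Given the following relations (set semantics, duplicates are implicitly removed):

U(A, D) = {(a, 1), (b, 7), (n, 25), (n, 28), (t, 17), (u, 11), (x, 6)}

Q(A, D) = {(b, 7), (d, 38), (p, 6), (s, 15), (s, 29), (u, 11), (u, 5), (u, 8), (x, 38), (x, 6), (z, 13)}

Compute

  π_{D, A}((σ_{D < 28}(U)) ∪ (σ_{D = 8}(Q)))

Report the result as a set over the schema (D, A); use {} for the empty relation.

{(1, a), (11, u), (17, t), (25, n), (6, x), (7, b), (8, u)}

Selection D < 28: {(a, 1), (b, 7), (n, 25), (t, 17), (u, 11), (x, 6)}
Selection D = 8: {(u, 8)}
Set union of the two operands is {(a, 1), (b, 7), (n, 25), (t, 17), (u, 11), (u, 8), (x, 6)}.
Keep only column(s) D, A: {(1, a), (11, u), (17, t), (25, n), (6, x), (7, b), (8, u)}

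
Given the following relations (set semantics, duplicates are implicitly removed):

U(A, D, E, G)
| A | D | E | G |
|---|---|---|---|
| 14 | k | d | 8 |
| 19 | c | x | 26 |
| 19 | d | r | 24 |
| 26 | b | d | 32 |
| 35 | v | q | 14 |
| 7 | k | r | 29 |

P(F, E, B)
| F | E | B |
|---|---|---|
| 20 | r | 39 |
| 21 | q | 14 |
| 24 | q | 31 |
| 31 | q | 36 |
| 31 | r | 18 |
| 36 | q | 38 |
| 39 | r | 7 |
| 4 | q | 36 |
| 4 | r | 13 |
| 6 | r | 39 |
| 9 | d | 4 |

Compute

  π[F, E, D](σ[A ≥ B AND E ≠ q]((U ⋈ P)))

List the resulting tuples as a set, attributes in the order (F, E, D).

{(31, r, d), (39, r, d), (39, r, k), (4, r, d), (9, d, b), (9, d, k)}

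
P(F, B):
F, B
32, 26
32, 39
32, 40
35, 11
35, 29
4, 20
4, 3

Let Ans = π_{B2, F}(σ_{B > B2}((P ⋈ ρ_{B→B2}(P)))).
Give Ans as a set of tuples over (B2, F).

{(11, 35), (26, 32), (3, 4), (39, 32)}

ρ[B→B2]: schema becomes (F, B2); tuples unchanged.
P ⋈ ρ_{B→B2}(P) (natural join on F): {(32, 26, 26), (32, 26, 39), (32, 26, 40), (32, 39, 26), (32, 39, 39), (32, 39, 40), (32, 40, 26), (32, 40, 39), (32, 40, 40), (35, 11, 11), (35, 11, 29), (35, 29, 11), (35, 29, 29), (4, 20, 20), (4, 20, 3), (4, 3, 20), (4, 3, 3)}
Selection B > B2: {(32, 39, 26), (32, 40, 26), (32, 40, 39), (35, 29, 11), (4, 20, 3)}
Keep only column(s) B2, F (1 duplicate(s) eliminated): {(11, 35), (26, 32), (3, 4), (39, 32)}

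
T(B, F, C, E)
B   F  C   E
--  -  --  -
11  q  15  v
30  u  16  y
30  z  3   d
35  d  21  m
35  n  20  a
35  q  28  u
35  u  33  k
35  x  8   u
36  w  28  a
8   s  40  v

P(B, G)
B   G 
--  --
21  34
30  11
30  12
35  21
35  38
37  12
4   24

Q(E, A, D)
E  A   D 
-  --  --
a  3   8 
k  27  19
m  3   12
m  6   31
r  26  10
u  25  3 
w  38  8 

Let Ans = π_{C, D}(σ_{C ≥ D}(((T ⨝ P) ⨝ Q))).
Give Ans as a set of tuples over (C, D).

{(20, 8), (21, 12), (28, 3), (33, 19), (8, 3)}

T ⋈ P (natural join on B): {(30, u, 16, y, 11), (30, u, 16, y, 12), (30, z, 3, d, 11), (30, z, 3, d, 12), (35, d, 21, m, 21), (35, d, 21, m, 38), (35, n, 20, a, 21), (35, n, 20, a, 38), (35, q, 28, u, 21), (35, q, 28, u, 38), (35, u, 33, k, 21), (35, u, 33, k, 38), (35, x, 8, u, 21), (35, x, 8, u, 38)}
(T ⨝ P) ⋈ Q (natural join on E): {(35, d, 21, m, 21, 3, 12), (35, d, 21, m, 21, 6, 31), (35, d, 21, m, 38, 3, 12), (35, d, 21, m, 38, 6, 31), (35, n, 20, a, 21, 3, 8), (35, n, 20, a, 38, 3, 8), (35, q, 28, u, 21, 25, 3), (35, q, 28, u, 38, 25, 3), (35, u, 33, k, 21, 27, 19), (35, u, 33, k, 38, 27, 19), (35, x, 8, u, 21, 25, 3), (35, x, 8, u, 38, 25, 3)}
σ[C ≥ D]: keep tuples satisfying C ≥ D → {(35, d, 21, m, 21, 3, 12), (35, d, 21, m, 38, 3, 12), (35, n, 20, a, 21, 3, 8), (35, n, 20, a, 38, 3, 8), (35, q, 28, u, 21, 25, 3), (35, q, 28, u, 38, 25, 3), (35, u, 33, k, 21, 27, 19), (35, u, 33, k, 38, 27, 19), (35, x, 8, u, 21, 25, 3), (35, x, 8, u, 38, 25, 3)}
π_{C, D} gives {(20, 8), (21, 12), (28, 3), (33, 19), (8, 3)} (5 duplicate(s) eliminated).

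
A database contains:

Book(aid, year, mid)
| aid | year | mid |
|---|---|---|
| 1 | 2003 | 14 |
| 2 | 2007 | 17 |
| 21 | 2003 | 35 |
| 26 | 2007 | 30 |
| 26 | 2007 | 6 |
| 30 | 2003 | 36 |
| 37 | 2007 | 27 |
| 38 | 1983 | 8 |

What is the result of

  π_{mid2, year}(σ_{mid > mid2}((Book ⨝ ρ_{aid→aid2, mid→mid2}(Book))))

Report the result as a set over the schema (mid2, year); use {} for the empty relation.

ρ[aid→aid2, mid→mid2]: schema becomes (aid2, year, mid2); tuples unchanged.
Joining Book and ρ_{aid→aid2, mid→mid2}(Book) on year yields {(1, 2003, 14, 1, 14), (1, 2003, 14, 21, 35), (1, 2003, 14, 30, 36), (2, 2007, 17, 2, 17), (2, 2007, 17, 26, 30), (2, 2007, 17, 26, 6), (2, 2007, 17, 37, 27), (21, 2003, 35, 1, 14), (21, 2003, 35, 21, 35), (21, 2003, 35, 30, 36), (26, 2007, 30, 2, 17), (26, 2007, 30, 26, 30), (26, 2007, 30, 26, 6), (26, 2007, 30, 37, 27), (26, 2007, 6, 2, 17), (26, 2007, 6, 26, 30), (26, 2007, 6, 26, 6), (26, 2007, 6, 37, 27), (30, 2003, 36, 1, 14), (30, 2003, 36, 21, 35), (30, 2003, 36, 30, 36), (37, 2007, 27, 2, 17), (37, 2007, 27, 26, 30), (37, 2007, 27, 26, 6), (37, 2007, 27, 37, 27), (38, 1983, 8, 38, 8)}.
Filtering on mid > mid2 leaves {(2, 2007, 17, 26, 6), (21, 2003, 35, 1, 14), (26, 2007, 30, 2, 17), (26, 2007, 30, 26, 6), (26, 2007, 30, 37, 27), (30, 2003, 36, 1, 14), (30, 2003, 36, 21, 35), (37, 2007, 27, 2, 17), (37, 2007, 27, 26, 6)}.
Keep only column(s) mid2, year (4 duplicate(s) eliminated): {(14, 2003), (17, 2007), (27, 2007), (35, 2003), (6, 2007)}

{(14, 2003), (17, 2007), (27, 2007), (35, 2003), (6, 2007)}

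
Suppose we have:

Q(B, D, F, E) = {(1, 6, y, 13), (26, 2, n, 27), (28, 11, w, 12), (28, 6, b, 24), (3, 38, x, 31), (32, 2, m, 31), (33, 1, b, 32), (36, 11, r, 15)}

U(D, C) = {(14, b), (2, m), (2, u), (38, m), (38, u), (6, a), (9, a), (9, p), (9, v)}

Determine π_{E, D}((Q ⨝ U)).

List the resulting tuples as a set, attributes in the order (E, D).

Joining Q and U on D yields {(1, 6, y, 13, a), (26, 2, n, 27, m), (26, 2, n, 27, u), (28, 6, b, 24, a), (3, 38, x, 31, m), (3, 38, x, 31, u), (32, 2, m, 31, m), (32, 2, m, 31, u)}.
Projecting to E, D (3 duplicate(s) eliminated): {(13, 6), (24, 6), (27, 2), (31, 2), (31, 38)}

{(13, 6), (24, 6), (27, 2), (31, 2), (31, 38)}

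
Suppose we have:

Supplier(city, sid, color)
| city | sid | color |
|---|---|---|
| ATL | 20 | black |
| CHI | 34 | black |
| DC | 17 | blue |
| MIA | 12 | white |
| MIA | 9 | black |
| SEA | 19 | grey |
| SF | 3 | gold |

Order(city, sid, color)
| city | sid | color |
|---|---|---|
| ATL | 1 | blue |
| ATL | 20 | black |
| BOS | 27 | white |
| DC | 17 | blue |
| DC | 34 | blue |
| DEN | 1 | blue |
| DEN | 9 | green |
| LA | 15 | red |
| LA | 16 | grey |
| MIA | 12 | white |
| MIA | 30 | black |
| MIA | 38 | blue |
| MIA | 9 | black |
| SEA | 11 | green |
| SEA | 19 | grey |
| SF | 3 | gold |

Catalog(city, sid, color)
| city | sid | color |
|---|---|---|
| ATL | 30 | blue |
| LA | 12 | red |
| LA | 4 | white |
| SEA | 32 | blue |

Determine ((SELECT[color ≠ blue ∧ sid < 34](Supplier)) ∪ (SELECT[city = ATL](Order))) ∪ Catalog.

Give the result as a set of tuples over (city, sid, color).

{(ATL, 1, blue), (ATL, 20, black), (ATL, 30, blue), (LA, 12, red), (LA, 4, white), (MIA, 12, white), (MIA, 9, black), (SEA, 19, grey), (SEA, 32, blue), (SF, 3, gold)}

Apply σ_{color ≠ blue ∧ sid < 34}; surviving tuples: {(ATL, 20, black), (MIA, 12, white), (MIA, 9, black), (SEA, 19, grey), (SF, 3, gold)}
Apply σ_{city = ATL}; surviving tuples: {(ATL, 1, blue), (ATL, 20, black)}
Set union of the two operands is {(ATL, 1, blue), (ATL, 20, black), (MIA, 12, white), (MIA, 9, black), (SEA, 19, grey), (SF, 3, gold)}.
Set union of the two operands is {(ATL, 1, blue), (ATL, 20, black), (ATL, 30, blue), (LA, 12, red), (LA, 4, white), (MIA, 12, white), (MIA, 9, black), (SEA, 19, grey), (SEA, 32, blue), (SF, 3, gold)}.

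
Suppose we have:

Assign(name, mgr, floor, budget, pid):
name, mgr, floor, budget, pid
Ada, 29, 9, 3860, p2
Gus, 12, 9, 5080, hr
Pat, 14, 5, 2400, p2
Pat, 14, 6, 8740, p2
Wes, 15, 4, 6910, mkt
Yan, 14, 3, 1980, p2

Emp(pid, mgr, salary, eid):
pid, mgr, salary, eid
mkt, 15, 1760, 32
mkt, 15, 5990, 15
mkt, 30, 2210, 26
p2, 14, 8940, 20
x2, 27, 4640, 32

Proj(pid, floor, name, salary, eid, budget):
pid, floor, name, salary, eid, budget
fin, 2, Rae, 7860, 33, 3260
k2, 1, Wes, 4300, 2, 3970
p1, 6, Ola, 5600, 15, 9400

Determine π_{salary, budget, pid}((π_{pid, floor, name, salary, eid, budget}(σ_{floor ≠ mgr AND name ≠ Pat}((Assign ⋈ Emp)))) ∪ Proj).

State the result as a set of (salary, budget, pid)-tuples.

{(1760, 6910, mkt), (4300, 3970, k2), (5600, 9400, p1), (5990, 6910, mkt), (7860, 3260, fin), (8940, 1980, p2)}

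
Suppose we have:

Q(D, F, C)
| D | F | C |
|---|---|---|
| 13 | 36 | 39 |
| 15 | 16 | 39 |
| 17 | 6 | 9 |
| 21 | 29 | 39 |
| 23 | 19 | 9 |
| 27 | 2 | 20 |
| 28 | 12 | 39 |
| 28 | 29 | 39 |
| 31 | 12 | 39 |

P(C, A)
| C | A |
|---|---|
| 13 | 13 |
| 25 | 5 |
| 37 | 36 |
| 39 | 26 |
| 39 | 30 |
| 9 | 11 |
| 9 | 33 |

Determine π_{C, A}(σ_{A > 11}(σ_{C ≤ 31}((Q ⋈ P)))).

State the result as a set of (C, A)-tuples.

{(9, 33)}

Joining Q and P on C yields {(13, 36, 39, 26), (13, 36, 39, 30), (15, 16, 39, 26), (15, 16, 39, 30), (17, 6, 9, 11), (17, 6, 9, 33), (21, 29, 39, 26), (21, 29, 39, 30), (23, 19, 9, 11), (23, 19, 9, 33), (28, 12, 39, 26), (28, 12, 39, 30), (28, 29, 39, 26), (28, 29, 39, 30), (31, 12, 39, 26), (31, 12, 39, 30)}.
Selection C ≤ 31: {(17, 6, 9, 11), (17, 6, 9, 33), (23, 19, 9, 11), (23, 19, 9, 33)}
Selection A > 11: {(17, 6, 9, 33), (23, 19, 9, 33)}
π[C, A]: project onto (C, A) (1 duplicate(s) eliminated) → {(9, 33)}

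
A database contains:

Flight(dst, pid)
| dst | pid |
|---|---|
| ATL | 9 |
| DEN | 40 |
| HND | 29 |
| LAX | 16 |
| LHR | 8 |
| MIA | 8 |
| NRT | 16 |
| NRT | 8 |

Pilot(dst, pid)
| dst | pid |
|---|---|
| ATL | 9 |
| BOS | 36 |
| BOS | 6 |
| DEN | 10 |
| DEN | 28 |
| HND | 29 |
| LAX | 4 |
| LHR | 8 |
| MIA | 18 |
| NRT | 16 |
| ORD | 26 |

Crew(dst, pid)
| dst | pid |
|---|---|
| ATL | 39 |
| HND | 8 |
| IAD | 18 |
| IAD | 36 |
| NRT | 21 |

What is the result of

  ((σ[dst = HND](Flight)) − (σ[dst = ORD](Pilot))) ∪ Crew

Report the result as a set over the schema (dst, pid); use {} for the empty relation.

{(ATL, 39), (HND, 29), (HND, 8), (IAD, 18), (IAD, 36), (NRT, 21)}

Apply σ_{dst = HND}; surviving tuples: {(HND, 29)}
Apply σ_{dst = ORD}; surviving tuples: {(ORD, 26)}
Difference: {(HND, 29)} with {(ORD, 26)} → {(HND, 29)}
Union: {(HND, 29)} with {(ATL, 39), (HND, 8), (IAD, 18), (IAD, 36), (NRT, 21)} → {(ATL, 39), (HND, 29), (HND, 8), (IAD, 18), (IAD, 36), (NRT, 21)}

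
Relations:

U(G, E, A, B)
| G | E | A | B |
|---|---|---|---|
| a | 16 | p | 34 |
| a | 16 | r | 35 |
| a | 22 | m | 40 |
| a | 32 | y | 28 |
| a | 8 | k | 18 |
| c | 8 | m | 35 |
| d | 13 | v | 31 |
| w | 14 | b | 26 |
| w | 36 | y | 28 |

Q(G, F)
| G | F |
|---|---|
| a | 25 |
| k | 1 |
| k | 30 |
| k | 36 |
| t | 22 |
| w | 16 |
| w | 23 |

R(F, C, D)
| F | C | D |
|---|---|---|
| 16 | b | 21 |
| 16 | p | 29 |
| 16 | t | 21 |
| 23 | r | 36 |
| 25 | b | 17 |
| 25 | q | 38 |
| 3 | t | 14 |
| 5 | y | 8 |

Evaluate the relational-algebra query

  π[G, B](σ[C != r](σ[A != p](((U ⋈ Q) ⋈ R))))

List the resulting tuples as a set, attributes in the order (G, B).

{(a, 18), (a, 28), (a, 35), (a, 40), (w, 26), (w, 28)}

U ⋈ Q (natural join on G): {(a, 16, p, 34, 25), (a, 16, r, 35, 25), (a, 22, m, 40, 25), (a, 32, y, 28, 25), (a, 8, k, 18, 25), (w, 14, b, 26, 16), (w, 14, b, 26, 23), (w, 36, y, 28, 16), (w, 36, y, 28, 23)}
(U ⋈ Q) ⋈ R (natural join on F): {(a, 16, p, 34, 25, b, 17), (a, 16, p, 34, 25, q, 38), (a, 16, r, 35, 25, b, 17), (a, 16, r, 35, 25, q, 38), (a, 22, m, 40, 25, b, 17), (a, 22, m, 40, 25, q, 38), (a, 32, y, 28, 25, b, 17), (a, 32, y, 28, 25, q, 38), (a, 8, k, 18, 25, b, 17), (a, 8, k, 18, 25, q, 38), (w, 14, b, 26, 16, b, 21), (w, 14, b, 26, 16, p, 29), (w, 14, b, 26, 16, t, 21), (w, 14, b, 26, 23, r, 36), (w, 36, y, 28, 16, b, 21), (w, 36, y, 28, 16, p, 29), (w, 36, y, 28, 16, t, 21), (w, 36, y, 28, 23, r, 36)}
Selection A != p: {(a, 16, r, 35, 25, b, 17), (a, 16, r, 35, 25, q, 38), (a, 22, m, 40, 25, b, 17), (a, 22, m, 40, 25, q, 38), (a, 32, y, 28, 25, b, 17), (a, 32, y, 28, 25, q, 38), (a, 8, k, 18, 25, b, 17), (a, 8, k, 18, 25, q, 38), (w, 14, b, 26, 16, b, 21), (w, 14, b, 26, 16, p, 29), (w, 14, b, 26, 16, t, 21), (w, 14, b, 26, 23, r, 36), (w, 36, y, 28, 16, b, 21), (w, 36, y, 28, 16, p, 29), (w, 36, y, 28, 16, t, 21), (w, 36, y, 28, 23, r, 36)}
Selection C != r: {(a, 16, r, 35, 25, b, 17), (a, 16, r, 35, 25, q, 38), (a, 22, m, 40, 25, b, 17), (a, 22, m, 40, 25, q, 38), (a, 32, y, 28, 25, b, 17), (a, 32, y, 28, 25, q, 38), (a, 8, k, 18, 25, b, 17), (a, 8, k, 18, 25, q, 38), (w, 14, b, 26, 16, b, 21), (w, 14, b, 26, 16, p, 29), (w, 14, b, 26, 16, t, 21), (w, 36, y, 28, 16, b, 21), (w, 36, y, 28, 16, p, 29), (w, 36, y, 28, 16, t, 21)}
Keep only column(s) G, B (8 duplicate(s) eliminated): {(a, 18), (a, 28), (a, 35), (a, 40), (w, 26), (w, 28)}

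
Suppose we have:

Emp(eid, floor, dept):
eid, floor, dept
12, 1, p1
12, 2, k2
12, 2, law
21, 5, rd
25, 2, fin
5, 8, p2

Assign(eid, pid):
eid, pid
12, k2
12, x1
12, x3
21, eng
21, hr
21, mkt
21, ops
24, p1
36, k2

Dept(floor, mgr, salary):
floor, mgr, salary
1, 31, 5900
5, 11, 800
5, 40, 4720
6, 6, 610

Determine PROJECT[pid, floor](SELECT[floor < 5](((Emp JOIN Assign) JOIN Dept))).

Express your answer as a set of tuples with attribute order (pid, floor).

Natural join on eid: {(12, 1, p1, k2), (12, 1, p1, x1), (12, 1, p1, x3), (12, 2, k2, k2), (12, 2, k2, x1), (12, 2, k2, x3), (12, 2, law, k2), (12, 2, law, x1), (12, 2, law, x3), (21, 5, rd, eng), (21, 5, rd, hr), (21, 5, rd, mkt), (21, 5, rd, ops)}
Natural join on floor: {(12, 1, p1, k2, 31, 5900), (12, 1, p1, x1, 31, 5900), (12, 1, p1, x3, 31, 5900), (21, 5, rd, eng, 11, 800), (21, 5, rd, eng, 40, 4720), (21, 5, rd, hr, 11, 800), (21, 5, rd, hr, 40, 4720), (21, 5, rd, mkt, 11, 800), (21, 5, rd, mkt, 40, 4720), (21, 5, rd, ops, 11, 800), (21, 5, rd, ops, 40, 4720)}
Filtering on floor < 5 leaves {(12, 1, p1, k2, 31, 5900), (12, 1, p1, x1, 31, 5900), (12, 1, p1, x3, 31, 5900)}.
π_{pid, floor} gives {(k2, 1), (x1, 1), (x3, 1)}.

{(k2, 1), (x1, 1), (x3, 1)}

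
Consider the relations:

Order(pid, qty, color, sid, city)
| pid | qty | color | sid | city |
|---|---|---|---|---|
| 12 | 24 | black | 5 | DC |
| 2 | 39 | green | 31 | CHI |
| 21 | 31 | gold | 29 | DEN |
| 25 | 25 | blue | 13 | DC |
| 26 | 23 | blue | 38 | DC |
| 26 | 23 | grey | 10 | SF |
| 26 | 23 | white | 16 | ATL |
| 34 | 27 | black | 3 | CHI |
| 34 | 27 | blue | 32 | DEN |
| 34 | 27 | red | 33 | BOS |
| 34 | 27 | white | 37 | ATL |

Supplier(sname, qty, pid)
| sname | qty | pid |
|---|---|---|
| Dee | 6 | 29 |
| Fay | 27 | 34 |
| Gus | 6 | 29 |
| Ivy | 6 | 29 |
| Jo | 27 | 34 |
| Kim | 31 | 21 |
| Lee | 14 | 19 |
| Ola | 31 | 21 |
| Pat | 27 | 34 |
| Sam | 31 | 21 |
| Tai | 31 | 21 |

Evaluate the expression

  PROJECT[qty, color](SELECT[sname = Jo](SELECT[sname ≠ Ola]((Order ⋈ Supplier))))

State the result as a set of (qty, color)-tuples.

{(27, black), (27, blue), (27, red), (27, white)}

Order ⋈ Supplier (natural join on pid, qty): {(21, 31, gold, 29, DEN, Kim), (21, 31, gold, 29, DEN, Ola), (21, 31, gold, 29, DEN, Sam), (21, 31, gold, 29, DEN, Tai), (34, 27, black, 3, CHI, Fay), (34, 27, black, 3, CHI, Jo), (34, 27, black, 3, CHI, Pat), (34, 27, blue, 32, DEN, Fay), (34, 27, blue, 32, DEN, Jo), (34, 27, blue, 32, DEN, Pat), (34, 27, red, 33, BOS, Fay), (34, 27, red, 33, BOS, Jo), (34, 27, red, 33, BOS, Pat), (34, 27, white, 37, ATL, Fay), (34, 27, white, 37, ATL, Jo), (34, 27, white, 37, ATL, Pat)}
Apply σ_{sname ≠ Ola}; surviving tuples: {(21, 31, gold, 29, DEN, Kim), (21, 31, gold, 29, DEN, Sam), (21, 31, gold, 29, DEN, Tai), (34, 27, black, 3, CHI, Fay), (34, 27, black, 3, CHI, Jo), (34, 27, black, 3, CHI, Pat), (34, 27, blue, 32, DEN, Fay), (34, 27, blue, 32, DEN, Jo), (34, 27, blue, 32, DEN, Pat), (34, 27, red, 33, BOS, Fay), (34, 27, red, 33, BOS, Jo), (34, 27, red, 33, BOS, Pat), (34, 27, white, 37, ATL, Fay), (34, 27, white, 37, ATL, Jo), (34, 27, white, 37, ATL, Pat)}
Apply σ_{sname = Jo}; surviving tuples: {(34, 27, black, 3, CHI, Jo), (34, 27, blue, 32, DEN, Jo), (34, 27, red, 33, BOS, Jo), (34, 27, white, 37, ATL, Jo)}
Keep only column(s) qty, color: {(27, black), (27, blue), (27, red), (27, white)}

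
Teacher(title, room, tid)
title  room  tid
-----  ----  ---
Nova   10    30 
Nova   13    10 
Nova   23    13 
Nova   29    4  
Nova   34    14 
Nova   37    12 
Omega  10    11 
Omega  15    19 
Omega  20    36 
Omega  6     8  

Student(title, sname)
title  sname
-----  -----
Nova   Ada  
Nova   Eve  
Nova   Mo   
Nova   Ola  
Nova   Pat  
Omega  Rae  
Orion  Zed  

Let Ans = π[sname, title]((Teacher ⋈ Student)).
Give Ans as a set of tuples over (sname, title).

Joining Teacher and Student on title yields {(Nova, 10, 30, Ada), (Nova, 10, 30, Eve), (Nova, 10, 30, Mo), (Nova, 10, 30, Ola), (Nova, 10, 30, Pat), (Nova, 13, 10, Ada), (Nova, 13, 10, Eve), (Nova, 13, 10, Mo), (Nova, 13, 10, Ola), (Nova, 13, 10, Pat), (Nova, 23, 13, Ada), (Nova, 23, 13, Eve), (Nova, 23, 13, Mo), (Nova, 23, 13, Ola), (Nova, 23, 13, Pat), (Nova, 29, 4, Ada), (Nova, 29, 4, Eve), (Nova, 29, 4, Mo), (Nova, 29, 4, Ola), (Nova, 29, 4, Pat), (Nova, 34, 14, Ada), (Nova, 34, 14, Eve), (Nova, 34, 14, Mo), (Nova, 34, 14, Ola), (Nova, 34, 14, Pat), (Nova, 37, 12, Ada), (Nova, 37, 12, Eve), (Nova, 37, 12, Mo), (Nova, 37, 12, Ola), (Nova, 37, 12, Pat), (Omega, 10, 11, Rae), (Omega, 15, 19, Rae), (Omega, 20, 36, Rae), (Omega, 6, 8, Rae)}.
π[sname, title]: project onto (sname, title) (28 duplicate(s) eliminated) → {(Ada, Nova), (Eve, Nova), (Mo, Nova), (Ola, Nova), (Pat, Nova), (Rae, Omega)}

{(Ada, Nova), (Eve, Nova), (Mo, Nova), (Ola, Nova), (Pat, Nova), (Rae, Omega)}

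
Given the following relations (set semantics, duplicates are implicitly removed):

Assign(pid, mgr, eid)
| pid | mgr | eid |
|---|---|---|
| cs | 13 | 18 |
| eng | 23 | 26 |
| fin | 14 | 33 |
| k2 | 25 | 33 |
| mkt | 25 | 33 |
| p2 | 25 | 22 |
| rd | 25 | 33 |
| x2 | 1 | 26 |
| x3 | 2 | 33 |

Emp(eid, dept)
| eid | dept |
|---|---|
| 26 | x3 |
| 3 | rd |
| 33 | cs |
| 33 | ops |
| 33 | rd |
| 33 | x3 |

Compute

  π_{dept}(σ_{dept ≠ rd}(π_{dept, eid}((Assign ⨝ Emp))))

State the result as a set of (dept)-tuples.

{cs, ops, x3}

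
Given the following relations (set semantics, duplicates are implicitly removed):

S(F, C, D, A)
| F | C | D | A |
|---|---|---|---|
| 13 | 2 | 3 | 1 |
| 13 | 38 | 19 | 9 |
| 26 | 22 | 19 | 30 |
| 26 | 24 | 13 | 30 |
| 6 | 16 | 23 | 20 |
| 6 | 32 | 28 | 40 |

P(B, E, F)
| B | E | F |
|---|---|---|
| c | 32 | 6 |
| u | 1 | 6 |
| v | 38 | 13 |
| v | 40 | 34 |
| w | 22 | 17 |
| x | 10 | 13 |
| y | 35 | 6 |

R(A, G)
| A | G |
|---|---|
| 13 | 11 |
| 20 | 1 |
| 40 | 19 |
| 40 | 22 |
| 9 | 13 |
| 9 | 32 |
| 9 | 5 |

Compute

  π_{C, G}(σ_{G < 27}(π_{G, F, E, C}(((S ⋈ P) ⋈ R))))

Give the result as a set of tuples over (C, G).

{(16, 1), (32, 19), (32, 22), (38, 13), (38, 5)}

Natural join on F: {(13, 2, 3, 1, v, 38), (13, 2, 3, 1, x, 10), (13, 38, 19, 9, v, 38), (13, 38, 19, 9, x, 10), (6, 16, 23, 20, c, 32), (6, 16, 23, 20, u, 1), (6, 16, 23, 20, y, 35), (6, 32, 28, 40, c, 32), (6, 32, 28, 40, u, 1), (6, 32, 28, 40, y, 35)}
Natural join on A: {(13, 38, 19, 9, v, 38, 13), (13, 38, 19, 9, v, 38, 32), (13, 38, 19, 9, v, 38, 5), (13, 38, 19, 9, x, 10, 13), (13, 38, 19, 9, x, 10, 32), (13, 38, 19, 9, x, 10, 5), (6, 16, 23, 20, c, 32, 1), (6, 16, 23, 20, u, 1, 1), (6, 16, 23, 20, y, 35, 1), (6, 32, 28, 40, c, 32, 19), (6, 32, 28, 40, c, 32, 22), (6, 32, 28, 40, u, 1, 19), (6, 32, 28, 40, u, 1, 22), (6, 32, 28, 40, y, 35, 19), (6, 32, 28, 40, y, 35, 22)}
π[G, F, E, C]: project onto (G, F, E, C) → {(1, 6, 1, 16), (1, 6, 32, 16), (1, 6, 35, 16), (13, 13, 10, 38), (13, 13, 38, 38), (19, 6, 1, 32), (19, 6, 32, 32), (19, 6, 35, 32), (22, 6, 1, 32), (22, 6, 32, 32), (22, 6, 35, 32), (32, 13, 10, 38), (32, 13, 38, 38), (5, 13, 10, 38), (5, 13, 38, 38)}
σ[G < 27]: keep tuples satisfying G < 27 → {(1, 6, 1, 16), (1, 6, 32, 16), (1, 6, 35, 16), (13, 13, 10, 38), (13, 13, 38, 38), (19, 6, 1, 32), (19, 6, 32, 32), (19, 6, 35, 32), (22, 6, 1, 32), (22, 6, 32, 32), (22, 6, 35, 32), (5, 13, 10, 38), (5, 13, 38, 38)}
π[C, G]: project onto (C, G) (8 duplicate(s) eliminated) → {(16, 1), (32, 19), (32, 22), (38, 13), (38, 5)}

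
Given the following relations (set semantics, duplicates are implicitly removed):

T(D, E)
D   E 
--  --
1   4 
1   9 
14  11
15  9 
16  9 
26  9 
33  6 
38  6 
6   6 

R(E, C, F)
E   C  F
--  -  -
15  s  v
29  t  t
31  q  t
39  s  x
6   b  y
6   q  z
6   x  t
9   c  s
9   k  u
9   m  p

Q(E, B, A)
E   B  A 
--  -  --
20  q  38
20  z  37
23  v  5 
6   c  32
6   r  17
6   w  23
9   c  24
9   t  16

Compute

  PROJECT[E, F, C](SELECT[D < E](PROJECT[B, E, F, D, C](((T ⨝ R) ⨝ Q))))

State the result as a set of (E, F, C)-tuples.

{(9, p, m), (9, s, c), (9, u, k)}

Joining T and R on E yields {(1, 9, c, s), (1, 9, k, u), (1, 9, m, p), (15, 9, c, s), (15, 9, k, u), (15, 9, m, p), (16, 9, c, s), (16, 9, k, u), (16, 9, m, p), (26, 9, c, s), (26, 9, k, u), (26, 9, m, p), (33, 6, b, y), (33, 6, q, z), (33, 6, x, t), (38, 6, b, y), (38, 6, q, z), (38, 6, x, t), (6, 6, b, y), (6, 6, q, z), (6, 6, x, t)}.
Joining (T ⨝ R) and Q on E yields {(1, 9, c, s, c, 24), (1, 9, c, s, t, 16), (1, 9, k, u, c, 24), (1, 9, k, u, t, 16), (1, 9, m, p, c, 24), (1, 9, m, p, t, 16), (15, 9, c, s, c, 24), (15, 9, c, s, t, 16), (15, 9, k, u, c, 24), (15, 9, k, u, t, 16), (15, 9, m, p, c, 24), (15, 9, m, p, t, 16), (16, 9, c, s, c, 24), (16, 9, c, s, t, 16), (16, 9, k, u, c, 24), (16, 9, k, u, t, 16), (16, 9, m, p, c, 24), (16, 9, m, p, t, 16), (26, 9, c, s, c, 24), (26, 9, c, s, t, 16), (26, 9, k, u, c, 24), (26, 9, k, u, t, 16), (26, 9, m, p, c, 24), (26, 9, m, p, t, 16), (33, 6, b, y, c, 32), (33, 6, b, y, r, 17), (33, 6, b, y, w, 23), (33, 6, q, z, c, 32), (33, 6, q, z, r, 17), (33, 6, q, z, w, 23), (33, 6, x, t, c, 32), (33, 6, x, t, r, 17), (33, 6, x, t, w, 23), (38, 6, b, y, c, 32), (38, 6, b, y, r, 17), (38, 6, b, y, w, 23), (38, 6, q, z, c, 32), (38, 6, q, z, r, 17), (38, 6, q, z, w, 23), (38, 6, x, t, c, 32), (38, 6, x, t, r, 17), (38, 6, x, t, w, 23), (6, 6, b, y, c, 32), (6, 6, b, y, r, 17), (6, 6, b, y, w, 23), (6, 6, q, z, c, 32), (6, 6, q, z, r, 17), (6, 6, q, z, w, 23), (6, 6, x, t, c, 32), (6, 6, x, t, r, 17), (6, 6, x, t, w, 23)}.
Keep only column(s) B, E, F, D, C: {(c, 6, t, 33, x), (c, 6, t, 38, x), (c, 6, t, 6, x), (c, 6, y, 33, b), (c, 6, y, 38, b), (c, 6, y, 6, b), (c, 6, z, 33, q), (c, 6, z, 38, q), (c, 6, z, 6, q), (c, 9, p, 1, m), (c, 9, p, 15, m), (c, 9, p, 16, m), (c, 9, p, 26, m), (c, 9, s, 1, c), (c, 9, s, 15, c), (c, 9, s, 16, c), (c, 9, s, 26, c), (c, 9, u, 1, k), (c, 9, u, 15, k), (c, 9, u, 16, k), (c, 9, u, 26, k), (r, 6, t, 33, x), (r, 6, t, 38, x), (r, 6, t, 6, x), (r, 6, y, 33, b), (r, 6, y, 38, b), (r, 6, y, 6, b), (r, 6, z, 33, q), (r, 6, z, 38, q), (r, 6, z, 6, q), (t, 9, p, 1, m), (t, 9, p, 15, m), (t, 9, p, 16, m), (t, 9, p, 26, m), (t, 9, s, 1, c), (t, 9, s, 15, c), (t, 9, s, 16, c), (t, 9, s, 26, c), (t, 9, u, 1, k), (t, 9, u, 15, k), (t, 9, u, 16, k), (t, 9, u, 26, k), (w, 6, t, 33, x), (w, 6, t, 38, x), (w, 6, t, 6, x), (w, 6, y, 33, b), (w, 6, y, 38, b), (w, 6, y, 6, b), (w, 6, z, 33, q), (w, 6, z, 38, q), (w, 6, z, 6, q)}
Selection D < E: {(c, 9, p, 1, m), (c, 9, s, 1, c), (c, 9, u, 1, k), (t, 9, p, 1, m), (t, 9, s, 1, c), (t, 9, u, 1, k)}
Keep only column(s) E, F, C (3 duplicate(s) eliminated): {(9, p, m), (9, s, c), (9, u, k)}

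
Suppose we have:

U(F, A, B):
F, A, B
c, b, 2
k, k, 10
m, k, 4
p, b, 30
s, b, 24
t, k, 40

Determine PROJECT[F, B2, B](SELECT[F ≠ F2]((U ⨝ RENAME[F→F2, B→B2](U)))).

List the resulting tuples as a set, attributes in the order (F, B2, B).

{(c, 24, 2), (c, 30, 2), (k, 4, 10), (k, 40, 10), (m, 10, 4), (m, 40, 4), (p, 2, 30), (p, 24, 30), (s, 2, 24), (s, 30, 24), (t, 10, 40), (t, 4, 40)}

ρ[F→F2, B→B2]: schema becomes (F2, A, B2); tuples unchanged.
Natural join on A: {(c, b, 2, c, 2), (c, b, 2, p, 30), (c, b, 2, s, 24), (k, k, 10, k, 10), (k, k, 10, m, 4), (k, k, 10, t, 40), (m, k, 4, k, 10), (m, k, 4, m, 4), (m, k, 4, t, 40), (p, b, 30, c, 2), (p, b, 30, p, 30), (p, b, 30, s, 24), (s, b, 24, c, 2), (s, b, 24, p, 30), (s, b, 24, s, 24), (t, k, 40, k, 10), (t, k, 40, m, 4), (t, k, 40, t, 40)}
σ[F ≠ F2]: keep tuples satisfying F ≠ F2 → {(c, b, 2, p, 30), (c, b, 2, s, 24), (k, k, 10, m, 4), (k, k, 10, t, 40), (m, k, 4, k, 10), (m, k, 4, t, 40), (p, b, 30, c, 2), (p, b, 30, s, 24), (s, b, 24, c, 2), (s, b, 24, p, 30), (t, k, 40, k, 10), (t, k, 40, m, 4)}
π[F, B2, B]: project onto (F, B2, B) → {(c, 24, 2), (c, 30, 2), (k, 4, 10), (k, 40, 10), (m, 10, 4), (m, 40, 4), (p, 2, 30), (p, 24, 30), (s, 2, 24), (s, 30, 24), (t, 10, 40), (t, 4, 40)}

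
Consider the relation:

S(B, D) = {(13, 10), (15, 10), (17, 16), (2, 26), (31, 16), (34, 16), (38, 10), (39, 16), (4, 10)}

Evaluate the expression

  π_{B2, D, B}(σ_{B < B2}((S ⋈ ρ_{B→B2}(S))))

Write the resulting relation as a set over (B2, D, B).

ρ[B→B2]: schema becomes (B2, D); tuples unchanged.
S ⋈ ρ_{B→B2}(S) (natural join on D): {(13, 10, 13), (13, 10, 15), (13, 10, 38), (13, 10, 4), (15, 10, 13), (15, 10, 15), (15, 10, 38), (15, 10, 4), (17, 16, 17), (17, 16, 31), (17, 16, 34), (17, 16, 39), (2, 26, 2), (31, 16, 17), (31, 16, 31), (31, 16, 34), (31, 16, 39), (34, 16, 17), (34, 16, 31), (34, 16, 34), (34, 16, 39), (38, 10, 13), (38, 10, 15), (38, 10, 38), (38, 10, 4), (39, 16, 17), (39, 16, 31), (39, 16, 34), (39, 16, 39), (4, 10, 13), (4, 10, 15), (4, 10, 38), (4, 10, 4)}
Selection B < B2: {(13, 10, 15), (13, 10, 38), (15, 10, 38), (17, 16, 31), (17, 16, 34), (17, 16, 39), (31, 16, 34), (31, 16, 39), (34, 16, 39), (4, 10, 13), (4, 10, 15), (4, 10, 38)}
Projecting to B2, D, B: {(13, 10, 4), (15, 10, 13), (15, 10, 4), (31, 16, 17), (34, 16, 17), (34, 16, 31), (38, 10, 13), (38, 10, 15), (38, 10, 4), (39, 16, 17), (39, 16, 31), (39, 16, 34)}

{(13, 10, 4), (15, 10, 13), (15, 10, 4), (31, 16, 17), (34, 16, 17), (34, 16, 31), (38, 10, 13), (38, 10, 15), (38, 10, 4), (39, 16, 17), (39, 16, 31), (39, 16, 34)}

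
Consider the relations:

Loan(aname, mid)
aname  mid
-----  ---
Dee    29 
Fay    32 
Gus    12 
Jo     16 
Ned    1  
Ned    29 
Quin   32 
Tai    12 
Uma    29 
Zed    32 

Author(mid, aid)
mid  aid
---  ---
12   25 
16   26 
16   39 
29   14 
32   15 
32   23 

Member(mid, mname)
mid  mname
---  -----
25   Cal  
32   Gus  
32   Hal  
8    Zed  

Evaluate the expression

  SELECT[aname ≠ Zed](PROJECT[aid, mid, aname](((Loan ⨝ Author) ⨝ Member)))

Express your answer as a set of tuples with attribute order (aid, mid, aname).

Loan ⋈ Author (natural join on mid): {(Dee, 29, 14), (Fay, 32, 15), (Fay, 32, 23), (Gus, 12, 25), (Jo, 16, 26), (Jo, 16, 39), (Ned, 29, 14), (Quin, 32, 15), (Quin, 32, 23), (Tai, 12, 25), (Uma, 29, 14), (Zed, 32, 15), (Zed, 32, 23)}
(Loan ⨝ Author) ⋈ Member (natural join on mid): {(Fay, 32, 15, Gus), (Fay, 32, 15, Hal), (Fay, 32, 23, Gus), (Fay, 32, 23, Hal), (Quin, 32, 15, Gus), (Quin, 32, 15, Hal), (Quin, 32, 23, Gus), (Quin, 32, 23, Hal), (Zed, 32, 15, Gus), (Zed, 32, 15, Hal), (Zed, 32, 23, Gus), (Zed, 32, 23, Hal)}
Keep only column(s) aid, mid, aname (6 duplicate(s) eliminated): {(15, 32, Fay), (15, 32, Quin), (15, 32, Zed), (23, 32, Fay), (23, 32, Quin), (23, 32, Zed)}
Apply σ_{aname ≠ Zed}; surviving tuples: {(15, 32, Fay), (15, 32, Quin), (23, 32, Fay), (23, 32, Quin)}

{(15, 32, Fay), (15, 32, Quin), (23, 32, Fay), (23, 32, Quin)}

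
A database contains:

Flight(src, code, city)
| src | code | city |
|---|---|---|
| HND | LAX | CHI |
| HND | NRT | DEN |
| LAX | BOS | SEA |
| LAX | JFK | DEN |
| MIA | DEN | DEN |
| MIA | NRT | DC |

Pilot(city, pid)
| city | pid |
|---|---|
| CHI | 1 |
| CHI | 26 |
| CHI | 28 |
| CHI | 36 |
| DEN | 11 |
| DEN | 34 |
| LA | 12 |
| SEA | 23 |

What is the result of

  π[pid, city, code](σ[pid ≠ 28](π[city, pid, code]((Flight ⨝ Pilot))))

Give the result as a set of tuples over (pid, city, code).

Natural join on city: {(HND, LAX, CHI, 1), (HND, LAX, CHI, 26), (HND, LAX, CHI, 28), (HND, LAX, CHI, 36), (HND, NRT, DEN, 11), (HND, NRT, DEN, 34), (LAX, BOS, SEA, 23), (LAX, JFK, DEN, 11), (LAX, JFK, DEN, 34), (MIA, DEN, DEN, 11), (MIA, DEN, DEN, 34)}
π_{city, pid, code} gives {(CHI, 1, LAX), (CHI, 26, LAX), (CHI, 28, LAX), (CHI, 36, LAX), (DEN, 11, DEN), (DEN, 11, JFK), (DEN, 11, NRT), (DEN, 34, DEN), (DEN, 34, JFK), (DEN, 34, NRT), (SEA, 23, BOS)}.
σ[pid ≠ 28]: keep tuples satisfying pid ≠ 28 → {(CHI, 1, LAX), (CHI, 26, LAX), (CHI, 36, LAX), (DEN, 11, DEN), (DEN, 11, JFK), (DEN, 11, NRT), (DEN, 34, DEN), (DEN, 34, JFK), (DEN, 34, NRT), (SEA, 23, BOS)}
π_{pid, city, code} gives {(1, CHI, LAX), (11, DEN, DEN), (11, DEN, JFK), (11, DEN, NRT), (23, SEA, BOS), (26, CHI, LAX), (34, DEN, DEN), (34, DEN, JFK), (34, DEN, NRT), (36, CHI, LAX)}.

{(1, CHI, LAX), (11, DEN, DEN), (11, DEN, JFK), (11, DEN, NRT), (23, SEA, BOS), (26, CHI, LAX), (34, DEN, DEN), (34, DEN, JFK), (34, DEN, NRT), (36, CHI, LAX)}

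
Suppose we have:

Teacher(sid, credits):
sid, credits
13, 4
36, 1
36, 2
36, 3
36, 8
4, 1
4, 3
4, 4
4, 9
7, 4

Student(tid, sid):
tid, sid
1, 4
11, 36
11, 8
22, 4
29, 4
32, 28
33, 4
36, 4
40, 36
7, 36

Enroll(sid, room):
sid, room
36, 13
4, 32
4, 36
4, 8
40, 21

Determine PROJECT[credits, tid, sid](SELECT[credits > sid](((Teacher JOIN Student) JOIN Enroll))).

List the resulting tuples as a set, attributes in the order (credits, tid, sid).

{(9, 1, 4), (9, 22, 4), (9, 29, 4), (9, 33, 4), (9, 36, 4)}

Teacher ⋈ Student (natural join on sid): {(36, 1, 11), (36, 1, 40), (36, 1, 7), (36, 2, 11), (36, 2, 40), (36, 2, 7), (36, 3, 11), (36, 3, 40), (36, 3, 7), (36, 8, 11), (36, 8, 40), (36, 8, 7), (4, 1, 1), (4, 1, 22), (4, 1, 29), (4, 1, 33), (4, 1, 36), (4, 3, 1), (4, 3, 22), (4, 3, 29), (4, 3, 33), (4, 3, 36), (4, 4, 1), (4, 4, 22), (4, 4, 29), (4, 4, 33), (4, 4, 36), (4, 9, 1), (4, 9, 22), (4, 9, 29), (4, 9, 33), (4, 9, 36)}
(Teacher JOIN Student) ⋈ Enroll (natural join on sid): {(36, 1, 11, 13), (36, 1, 40, 13), (36, 1, 7, 13), (36, 2, 11, 13), (36, 2, 40, 13), (36, 2, 7, 13), (36, 3, 11, 13), (36, 3, 40, 13), (36, 3, 7, 13), (36, 8, 11, 13), (36, 8, 40, 13), (36, 8, 7, 13), (4, 1, 1, 32), (4, 1, 1, 36), (4, 1, 1, 8), (4, 1, 22, 32), (4, 1, 22, 36), (4, 1, 22, 8), (4, 1, 29, 32), (4, 1, 29, 36), (4, 1, 29, 8), (4, 1, 33, 32), (4, 1, 33, 36), (4, 1, 33, 8), (4, 1, 36, 32), (4, 1, 36, 36), (4, 1, 36, 8), (4, 3, 1, 32), (4, 3, 1, 36), (4, 3, 1, 8), (4, 3, 22, 32), (4, 3, 22, 36), (4, 3, 22, 8), (4, 3, 29, 32), (4, 3, 29, 36), (4, 3, 29, 8), (4, 3, 33, 32), (4, 3, 33, 36), (4, 3, 33, 8), (4, 3, 36, 32), (4, 3, 36, 36), (4, 3, 36, 8), (4, 4, 1, 32), (4, 4, 1, 36), (4, 4, 1, 8), (4, 4, 22, 32), (4, 4, 22, 36), (4, 4, 22, 8), (4, 4, 29, 32), (4, 4, 29, 36), (4, 4, 29, 8), (4, 4, 33, 32), (4, 4, 33, 36), (4, 4, 33, 8), (4, 4, 36, 32), (4, 4, 36, 36), (4, 4, 36, 8), (4, 9, 1, 32), (4, 9, 1, 36), (4, 9, 1, 8), (4, 9, 22, 32), (4, 9, 22, 36), (4, 9, 22, 8), (4, 9, 29, 32), (4, 9, 29, 36), (4, 9, 29, 8), (4, 9, 33, 32), (4, 9, 33, 36), (4, 9, 33, 8), (4, 9, 36, 32), (4, 9, 36, 36), (4, 9, 36, 8)}
Apply σ_{credits > sid}; surviving tuples: {(4, 9, 1, 32), (4, 9, 1, 36), (4, 9, 1, 8), (4, 9, 22, 32), (4, 9, 22, 36), (4, 9, 22, 8), (4, 9, 29, 32), (4, 9, 29, 36), (4, 9, 29, 8), (4, 9, 33, 32), (4, 9, 33, 36), (4, 9, 33, 8), (4, 9, 36, 32), (4, 9, 36, 36), (4, 9, 36, 8)}
π_{credits, tid, sid} gives {(9, 1, 4), (9, 22, 4), (9, 29, 4), (9, 33, 4), (9, 36, 4)} (10 duplicate(s) eliminated).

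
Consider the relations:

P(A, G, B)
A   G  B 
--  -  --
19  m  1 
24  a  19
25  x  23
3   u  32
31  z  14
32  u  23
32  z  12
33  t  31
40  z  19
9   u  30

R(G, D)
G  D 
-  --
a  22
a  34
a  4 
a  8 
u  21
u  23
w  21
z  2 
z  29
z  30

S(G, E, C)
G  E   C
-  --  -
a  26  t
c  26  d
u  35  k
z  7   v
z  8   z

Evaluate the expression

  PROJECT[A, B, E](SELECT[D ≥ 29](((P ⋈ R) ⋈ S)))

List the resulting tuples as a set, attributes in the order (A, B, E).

{(24, 19, 26), (31, 14, 7), (31, 14, 8), (32, 12, 7), (32, 12, 8), (40, 19, 7), (40, 19, 8)}

P ⋈ R (natural join on G): {(24, a, 19, 22), (24, a, 19, 34), (24, a, 19, 4), (24, a, 19, 8), (3, u, 32, 21), (3, u, 32, 23), (31, z, 14, 2), (31, z, 14, 29), (31, z, 14, 30), (32, u, 23, 21), (32, u, 23, 23), (32, z, 12, 2), (32, z, 12, 29), (32, z, 12, 30), (40, z, 19, 2), (40, z, 19, 29), (40, z, 19, 30), (9, u, 30, 21), (9, u, 30, 23)}
(P ⋈ R) ⋈ S (natural join on G): {(24, a, 19, 22, 26, t), (24, a, 19, 34, 26, t), (24, a, 19, 4, 26, t), (24, a, 19, 8, 26, t), (3, u, 32, 21, 35, k), (3, u, 32, 23, 35, k), (31, z, 14, 2, 7, v), (31, z, 14, 2, 8, z), (31, z, 14, 29, 7, v), (31, z, 14, 29, 8, z), (31, z, 14, 30, 7, v), (31, z, 14, 30, 8, z), (32, u, 23, 21, 35, k), (32, u, 23, 23, 35, k), (32, z, 12, 2, 7, v), (32, z, 12, 2, 8, z), (32, z, 12, 29, 7, v), (32, z, 12, 29, 8, z), (32, z, 12, 30, 7, v), (32, z, 12, 30, 8, z), (40, z, 19, 2, 7, v), (40, z, 19, 2, 8, z), (40, z, 19, 29, 7, v), (40, z, 19, 29, 8, z), (40, z, 19, 30, 7, v), (40, z, 19, 30, 8, z), (9, u, 30, 21, 35, k), (9, u, 30, 23, 35, k)}
Selection D ≥ 29: {(24, a, 19, 34, 26, t), (31, z, 14, 29, 7, v), (31, z, 14, 29, 8, z), (31, z, 14, 30, 7, v), (31, z, 14, 30, 8, z), (32, z, 12, 29, 7, v), (32, z, 12, 29, 8, z), (32, z, 12, 30, 7, v), (32, z, 12, 30, 8, z), (40, z, 19, 29, 7, v), (40, z, 19, 29, 8, z), (40, z, 19, 30, 7, v), (40, z, 19, 30, 8, z)}
Keep only column(s) A, B, E (6 duplicate(s) eliminated): {(24, 19, 26), (31, 14, 7), (31, 14, 8), (32, 12, 7), (32, 12, 8), (40, 19, 7), (40, 19, 8)}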